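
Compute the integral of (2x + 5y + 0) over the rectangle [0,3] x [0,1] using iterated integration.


By Fubini, integrate in x first, then y.
Step 1: Fix y, integrate over x in [0,3]:
  integral(2x + 5y + 0, x=0..3)
  = 2*(3^2 - 0^2)/2 + (5y + 0)*(3 - 0)
  = 9 + (5y + 0)*3
  = 9 + 15y + 0
  = 9 + 15y
Step 2: Integrate over y in [0,1]:
  integral(9 + 15y, y=0..1)
  = 9*1 + 15*(1^2 - 0^2)/2
  = 9 + 7.5
  = 16.5


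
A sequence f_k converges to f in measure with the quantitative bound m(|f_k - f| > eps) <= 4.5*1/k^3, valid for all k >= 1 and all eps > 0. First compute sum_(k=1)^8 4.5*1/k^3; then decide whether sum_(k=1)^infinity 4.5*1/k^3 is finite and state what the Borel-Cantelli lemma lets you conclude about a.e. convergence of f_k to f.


Step 1: List the terms 4.5*1/k^3 for k = 1 to 8:
  k=1: 4.5
  k=2: 0.5625
  k=3: 0.166667
  k=4: 0.070312
  k=5: 0.036
  k=6: 0.020833
  k=7: 0.01312
  k=8: 0.008789
Step 2: Partial sum = 4.5 + 0.5625 + 0.166667 + 0.070312 + 0.036 + 0.020833 + 0.01312 + 0.008789
     = 5.378221
Step 3: The full series sum_(k>=1) 4.5*1/k^3 converges (p-series with p = 3 > 1; a constant multiple of a convergent series converges).
Step 4: Fix eps > 0. Since sum_k m(|f_k - f| > eps) < infinity, the Borel-Cantelli lemma gives
        m(limsup_k {|f_k - f| > eps}) = 0, i.e. for a.e. x, |f_k(x) - f(x)| <= eps for all large k.
        Applying this with eps = 1/j for j = 1, 2, ... and intersecting the countably many full-measure sets,
        for a.e. x we get limsup_k |f_k(x) - f(x)| <= 1/j for every j, hence f_k -> f almost everywhere.
Conclusion: series converges; Borel-Cantelli yields f_k -> f a.e.


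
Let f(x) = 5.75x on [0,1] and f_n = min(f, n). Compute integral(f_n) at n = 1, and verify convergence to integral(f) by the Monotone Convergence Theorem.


f(x) = 5.75x on [0,1]; f_n(x) = min(5.75x, n). At n = 1:
Step 1: f(x) reaches 1 at x = 1/5.75 = 0.173913
Step 2: integral(f_1) = integral(5.75x, 0, 0.173913) + integral(1, 0.173913, 1)
       = 5.75*0.173913^2/2 + 1*(1 - 0.173913)
       = 0.086957 + 0.826087
       = 0.913043
Step 3: As n -> infinity, f_n increases to f, so by MCT integral(f_n) -> integral(f) = 5.75/2 = 2.875.
Convergence: integral(f_1) = 0.913043 -> 2.875 as n -> infinity


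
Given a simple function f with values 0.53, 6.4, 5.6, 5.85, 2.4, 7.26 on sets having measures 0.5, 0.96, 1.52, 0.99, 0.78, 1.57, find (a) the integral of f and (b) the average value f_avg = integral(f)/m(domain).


Step 1: Integral = sum(value_i * measure_i)
= 0.53*0.5 + 6.4*0.96 + 5.6*1.52 + 5.85*0.99 + 2.4*0.78 + 7.26*1.57
= 0.265 + 6.144 + 8.512 + 5.7915 + 1.872 + 11.3982
= 33.9827
Step 2: Total measure of domain = 0.5 + 0.96 + 1.52 + 0.99 + 0.78 + 1.57 = 6.32
Step 3: Average value = 33.9827 / 6.32 = 5.377009


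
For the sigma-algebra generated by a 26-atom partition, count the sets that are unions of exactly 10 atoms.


Each element of F is a union of some subset of the 26 atoms.
Elements that are unions of exactly 10 atoms correspond to 10-element subsets of the 26 atoms.
Count = C(26, 10) = 26! / (10! * 16!) = 5311735.


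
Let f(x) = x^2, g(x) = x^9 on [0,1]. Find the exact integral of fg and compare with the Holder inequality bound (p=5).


Step 1: Exact integral of f*g = integral(x^11, 0, 1) = 1/12
     = 0.083333
Step 2: Holder bound with p=5, q=1.25:
  ||f||_p = (integral x^10 dx)^(1/5) = (1/11)^(1/5) = 0.619044
  ||g||_q = (integral x^11.25 dx)^(1/1.25) = (1/12.25)^(1/1.25) = 0.134738
Step 3: Holder bound = ||f||_p * ||g||_q = 0.619044 * 0.134738 = 0.083409
Verification: 0.083333 <= 0.083409 (Holder holds)


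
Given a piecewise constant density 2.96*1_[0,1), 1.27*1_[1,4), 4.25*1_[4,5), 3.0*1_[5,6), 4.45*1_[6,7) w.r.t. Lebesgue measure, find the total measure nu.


Integrate each piece of the Radon-Nikodym derivative:
Step 1: integral_0^1 2.96 dx = 2.96*(1-0) = 2.96*1 = 2.96
Step 2: integral_1^4 1.27 dx = 1.27*(4-1) = 1.27*3 = 3.81
Step 3: integral_4^5 4.25 dx = 4.25*(5-4) = 4.25*1 = 4.25
Step 4: integral_5^6 3.0 dx = 3.0*(6-5) = 3.0*1 = 3
Step 5: integral_6^7 4.45 dx = 4.45*(7-6) = 4.45*1 = 4.45
Total: 2.96 + 3.81 + 4.25 + 3 + 4.45 = 18.47


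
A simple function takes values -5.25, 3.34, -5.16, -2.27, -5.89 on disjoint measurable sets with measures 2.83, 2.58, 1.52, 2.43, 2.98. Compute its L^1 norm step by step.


Step 1: Compute |f_i|^1 for each value:
  |-5.25|^1 = 5.25
  |3.34|^1 = 3.34
  |-5.16|^1 = 5.16
  |-2.27|^1 = 2.27
  |-5.89|^1 = 5.89
Step 2: Multiply by measures and sum:
  5.25 * 2.83 = 14.8575
  3.34 * 2.58 = 8.6172
  5.16 * 1.52 = 7.8432
  2.27 * 2.43 = 5.5161
  5.89 * 2.98 = 17.5522
Sum = 14.8575 + 8.6172 + 7.8432 + 5.5161 + 17.5522 = 54.3862
Step 3: Take the p-th root:
||f||_1 = (54.3862)^(1/1) = 54.3862


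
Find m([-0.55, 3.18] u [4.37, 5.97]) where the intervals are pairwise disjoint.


For pairwise disjoint intervals, m(union) = sum of lengths.
= (3.18 - -0.55) + (5.97 - 4.37)
= 3.73 + 1.6
= 5.33


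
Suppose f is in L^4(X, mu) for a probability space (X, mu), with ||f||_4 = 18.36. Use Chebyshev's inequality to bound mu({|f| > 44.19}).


Chebyshev/Markov inequality: mu(|f| > eps) <= (||f||_p / eps)^p
Step 1: ||f||_4 / eps = 18.36 / 44.19 = 0.415479
Step 2: Raise to power p = 4:
  (0.415479)^4 = 0.029799
Step 3: Therefore mu(|f| > 44.19) <= 0.029799


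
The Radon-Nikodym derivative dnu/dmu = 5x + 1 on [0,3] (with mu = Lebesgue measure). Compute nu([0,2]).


nu(A) = integral_A (dnu/dmu) dmu = integral_0^2 (5x + 1) dx
Step 1: Antiderivative F(x) = (5/2)x^2 + 1x
Step 2: F(2) = (5/2)*2^2 + 1*2 = 10 + 2 = 12
Step 3: F(0) = (5/2)*0^2 + 1*0 = 0.0 + 0 = 0.0
Step 4: nu([0,2]) = F(2) - F(0) = 12 - 0.0 = 12


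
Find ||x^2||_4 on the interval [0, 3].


Step 1: ||f||_4 = (integral_0^3 |x^2|^4 dx)^(1/4)
     = (integral_0^3 x^8 dx)^(1/4)
Step 2: integral_0^3 x^8 dx = [x^9/(9)] from 0 to 3 = 3^9/9
     = 19683/9 = 2187
Step 3: ||f||_4 = (2187)^(1/4) = 6.838521


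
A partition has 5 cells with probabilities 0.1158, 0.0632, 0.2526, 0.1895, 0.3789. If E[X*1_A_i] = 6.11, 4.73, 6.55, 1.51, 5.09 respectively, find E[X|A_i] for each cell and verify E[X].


For each cell A_i: E[X|A_i] = E[X*1_A_i] / P(A_i)
Step 1: E[X|A_1] = 6.11 / 0.1158 = 52.763385
Step 2: E[X|A_2] = 4.73 / 0.0632 = 74.841772
Step 3: E[X|A_3] = 6.55 / 0.2526 = 25.930325
Step 4: E[X|A_4] = 1.51 / 0.1895 = 7.968338
Step 5: E[X|A_5] = 5.09 / 0.3789 = 13.433624
Verification: E[X] = sum E[X*1_A_i] = 6.11 + 4.73 + 6.55 + 1.51 + 5.09 = 23.99


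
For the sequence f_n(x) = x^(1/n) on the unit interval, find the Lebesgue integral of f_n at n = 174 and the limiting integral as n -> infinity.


At n = 174: f_174(x) = x^(1/174).
Step 1: integral(x^(1/174), 0, 1) = [x^(1/174+1) / (1/174+1)] from 0 to 1
     = 1 / (1/174 + 1) = 1 / ((174+1)/174) = 174/(174+1)
     = 174/175 = 0.994286
Step 2: As n -> infinity, f_n(x) = x^(1/n) -> 1 for x in (0,1], and f_n is increasing in n.
By MCT, lim_n integral(f_n) = integral(lim_n f_n) = integral(1, 0, 1) = 1.
Step 3: Verify convergence: 174/175 = 0.994286 -> 1


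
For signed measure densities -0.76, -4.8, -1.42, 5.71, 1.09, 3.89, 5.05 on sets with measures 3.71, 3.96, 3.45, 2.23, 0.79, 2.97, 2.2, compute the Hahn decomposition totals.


Step 1: Compute signed measure on each set:
  Set 1: -0.76 * 3.71 = -2.8196
  Set 2: -4.8 * 3.96 = -19.008
  Set 3: -1.42 * 3.45 = -4.899
  Set 4: 5.71 * 2.23 = 12.7333
  Set 5: 1.09 * 0.79 = 0.8611
  Set 6: 3.89 * 2.97 = 11.5533
  Set 7: 5.05 * 2.2 = 11.11
Step 2: Total signed measure = (-2.8196) + (-19.008) + (-4.899) + (12.7333) + (0.8611) + (11.5533) + (11.11)
     = 9.5311
Step 3: Positive part mu+(X) = sum of positive contributions = 36.2577
Step 4: Negative part mu-(X) = |sum of negative contributions| = 26.7266


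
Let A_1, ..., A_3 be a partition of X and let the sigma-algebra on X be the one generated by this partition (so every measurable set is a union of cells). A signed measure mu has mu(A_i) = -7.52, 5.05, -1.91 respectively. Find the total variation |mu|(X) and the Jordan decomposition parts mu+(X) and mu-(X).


Step 1: Every measurable set is a union of atoms (the cells / points), so a Hahn decomposition is
  obtained by grouping atoms by sign: P = union of atoms with mu > 0, N = union of the remaining atoms.
  Atoms in P (indices): 2;  atoms in N (indices): 1, 3
  Positive values: 5.05
  Negative values: -7.52, -1.91
Step 2: mu+(X) = mu(P) = sum of positive atom values = 5.05
Step 3: mu-(X) = -mu(N) = sum of |negative atom values| = 9.43
Step 4: |mu|(X) = mu+(X) + mu-(X) = 5.05 + 9.43 = 14.48


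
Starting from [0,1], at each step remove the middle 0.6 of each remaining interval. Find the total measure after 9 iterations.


Step 1: At each step, fraction remaining = 1 - 0.6 = 0.4
Step 2: After 9 steps, measure = (0.4)^9
Result = 2.621440e-04


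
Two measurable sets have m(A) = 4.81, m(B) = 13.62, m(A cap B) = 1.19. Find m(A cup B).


By inclusion-exclusion: m(A u B) = m(A) + m(B) - m(A n B)
= 4.81 + 13.62 - 1.19
= 17.24


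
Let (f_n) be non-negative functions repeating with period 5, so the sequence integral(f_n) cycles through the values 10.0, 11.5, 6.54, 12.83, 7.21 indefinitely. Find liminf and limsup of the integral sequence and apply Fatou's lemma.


The sequence (integral(f_n)) is periodic with period 5, repeating the values 10.0, 11.5, 6.54, 12.83, 7.21 indefinitely.
Step 1: For a periodic sequence, every tail (a_m, a_(m+1), ...) contains all 5 period values infinitely often.
Step 2: Hence inf of every tail = min of the period values = min(10.0, 11.5, 6.54, 12.83, 7.21) = 6.54.
        liminf_n integral(f_n) = sup over m of (inf of tail from m) = 6.54.
Step 3: Similarly sup of every tail = max of the period values = 12.83.
        limsup_n integral(f_n) = 12.83.
Step 4: Fatou's lemma: integral(liminf_n f_n) <= liminf_n integral(f_n) = 6.54.
        So the integral of the pointwise liminf is at most 6.54.


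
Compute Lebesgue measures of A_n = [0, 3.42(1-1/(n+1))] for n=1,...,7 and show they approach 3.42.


By continuity of measure from below: if A_n increases to A, then m(A_n) -> m(A).
Here A = [0, 3.42], so m(A) = 3.42
Step 1: a_1 = 3.42*(1 - 1/2) = 1.71, m(A_1) = 1.71
Step 2: a_2 = 3.42*(1 - 1/3) = 2.28, m(A_2) = 2.28
Step 3: a_3 = 3.42*(1 - 1/4) = 2.565, m(A_3) = 2.565
Step 4: a_4 = 3.42*(1 - 1/5) = 2.736, m(A_4) = 2.736
Step 5: a_5 = 3.42*(1 - 1/6) = 2.85, m(A_5) = 2.85
Step 6: a_6 = 3.42*(1 - 1/7) = 2.9314, m(A_6) = 2.9314
Step 7: a_7 = 3.42*(1 - 1/8) = 2.9925, m(A_7) = 2.9925
Limit: m(A_n) -> m([0,3.42]) = 3.42


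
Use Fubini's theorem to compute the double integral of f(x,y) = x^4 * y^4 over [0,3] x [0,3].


By Fubini's theorem, the double integral factors as a product of single integrals:
Step 1: integral_0^3 x^4 dx = [x^5/5] from 0 to 3
     = 3^5/5 = 48.6
Step 2: integral_0^3 y^4 dy = [y^5/5] from 0 to 3
     = 3^5/5 = 48.6
Step 3: Double integral = 48.6 * 48.6 = 2361.96


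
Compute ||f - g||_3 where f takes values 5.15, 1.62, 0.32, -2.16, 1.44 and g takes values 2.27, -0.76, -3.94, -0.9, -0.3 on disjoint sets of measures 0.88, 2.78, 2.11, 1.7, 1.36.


Step 1: Compute differences f_i - g_i:
  5.15 - 2.27 = 2.88
  1.62 - -0.76 = 2.38
  0.32 - -3.94 = 4.26
  -2.16 - -0.9 = -1.26
  1.44 - -0.3 = 1.74
Step 2: Compute |diff|^3 * measure for each set:
  |2.88|^3 * 0.88 = 23.887872 * 0.88 = 21.021327
  |2.38|^3 * 2.78 = 13.481272 * 2.78 = 37.477936
  |4.26|^3 * 2.11 = 77.308776 * 2.11 = 163.121517
  |-1.26|^3 * 1.7 = 2.000376 * 1.7 = 3.400639
  |1.74|^3 * 1.36 = 5.268024 * 1.36 = 7.164513
Step 3: Sum = 232.185933
Step 4: ||f-g||_3 = (232.185933)^(1/3) = 6.146275


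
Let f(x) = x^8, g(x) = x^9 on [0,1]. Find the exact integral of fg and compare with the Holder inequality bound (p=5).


Step 1: Exact integral of f*g = integral(x^17, 0, 1) = 1/18
     = 0.055556
Step 2: Holder bound with p=5, q=1.25:
  ||f||_p = (integral x^40 dx)^(1/5) = (1/41)^(1/5) = 0.475821
  ||g||_q = (integral x^11.25 dx)^(1/1.25) = (1/12.25)^(1/1.25) = 0.134738
Step 3: Holder bound = ||f||_p * ||g||_q = 0.475821 * 0.134738 = 0.064111
Verification: 0.055556 <= 0.064111 (Holder holds)


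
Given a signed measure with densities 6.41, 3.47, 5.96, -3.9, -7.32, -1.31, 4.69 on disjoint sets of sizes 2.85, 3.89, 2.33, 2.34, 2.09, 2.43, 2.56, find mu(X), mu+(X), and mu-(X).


Step 1: Compute signed measure on each set:
  Set 1: 6.41 * 2.85 = 18.2685
  Set 2: 3.47 * 3.89 = 13.4983
  Set 3: 5.96 * 2.33 = 13.8868
  Set 4: -3.9 * 2.34 = -9.126
  Set 5: -7.32 * 2.09 = -15.2988
  Set 6: -1.31 * 2.43 = -3.1833
  Set 7: 4.69 * 2.56 = 12.0064
Step 2: Total signed measure = (18.2685) + (13.4983) + (13.8868) + (-9.126) + (-15.2988) + (-3.1833) + (12.0064)
     = 30.0519
Step 3: Positive part mu+(X) = sum of positive contributions = 57.66
Step 4: Negative part mu-(X) = |sum of negative contributions| = 27.6081


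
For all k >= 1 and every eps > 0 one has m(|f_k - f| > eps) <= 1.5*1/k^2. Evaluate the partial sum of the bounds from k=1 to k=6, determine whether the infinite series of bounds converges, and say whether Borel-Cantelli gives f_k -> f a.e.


Step 1: List the terms 1.5*1/k^2 for k = 1 to 6:
  k=1: 1.5
  k=2: 0.375
  k=3: 0.166667
  k=4: 0.09375
  k=5: 0.06
  k=6: 0.041667
Step 2: Partial sum = 1.5 + 0.375 + 0.166667 + 0.09375 + 0.06 + 0.041667
     = 2.237083
Step 3: The full series sum_(k>=1) 1.5*1/k^2 converges (p-series with p = 2 > 1; a constant multiple of a convergent series converges).
Step 4: Fix eps > 0. Since sum_k m(|f_k - f| > eps) < infinity, the Borel-Cantelli lemma gives
        m(limsup_k {|f_k - f| > eps}) = 0, i.e. for a.e. x, |f_k(x) - f(x)| <= eps for all large k.
        Applying this with eps = 1/j for j = 1, 2, ... and intersecting the countably many full-measure sets,
        for a.e. x we get limsup_k |f_k(x) - f(x)| <= 1/j for every j, hence f_k -> f almost everywhere.
Conclusion: series converges; Borel-Cantelli yields f_k -> f a.e.


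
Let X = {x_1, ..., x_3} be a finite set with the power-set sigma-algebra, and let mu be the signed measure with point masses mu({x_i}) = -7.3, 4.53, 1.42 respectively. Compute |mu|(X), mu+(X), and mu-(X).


Step 1: Every measurable set is a union of atoms (the cells / points), so a Hahn decomposition is
  obtained by grouping atoms by sign: P = union of atoms with mu > 0, N = union of the remaining atoms.
  Atoms in P (indices): 2, 3;  atoms in N (indices): 1
  Positive values: 4.53, 1.42
  Negative values: -7.3
Step 2: mu+(X) = mu(P) = sum of positive atom values = 5.95
Step 3: mu-(X) = -mu(N) = sum of |negative atom values| = 7.3
Step 4: |mu|(X) = mu+(X) + mu-(X) = 5.95 + 7.3 = 13.25


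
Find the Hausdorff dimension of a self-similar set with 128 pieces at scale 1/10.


For a self-similar set with N copies scaled by 1/r:
dim_H = log(N)/log(r) = log(128)/log(10)
= 4.85203/2.302585
= 2.10721


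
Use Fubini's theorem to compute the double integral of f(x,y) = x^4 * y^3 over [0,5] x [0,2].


By Fubini's theorem, the double integral factors as a product of single integrals:
Step 1: integral_0^5 x^4 dx = [x^5/5] from 0 to 5
     = 5^5/5 = 625
Step 2: integral_0^2 y^3 dy = [y^4/4] from 0 to 2
     = 2^4/4 = 4
Step 3: Double integral = 625 * 4 = 2500


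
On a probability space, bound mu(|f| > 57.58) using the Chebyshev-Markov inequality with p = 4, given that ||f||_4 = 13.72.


Chebyshev/Markov inequality: mu(|f| > eps) <= (||f||_p / eps)^p
Step 1: ||f||_4 / eps = 13.72 / 57.58 = 0.238277
Step 2: Raise to power p = 4:
  (0.238277)^4 = 0.003224
Step 3: Therefore mu(|f| > 57.58) <= 0.003224


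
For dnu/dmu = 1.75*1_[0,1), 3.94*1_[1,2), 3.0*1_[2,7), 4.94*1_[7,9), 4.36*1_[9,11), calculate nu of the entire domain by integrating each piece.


Integrate each piece of the Radon-Nikodym derivative:
Step 1: integral_0^1 1.75 dx = 1.75*(1-0) = 1.75*1 = 1.75
Step 2: integral_1^2 3.94 dx = 3.94*(2-1) = 3.94*1 = 3.94
Step 3: integral_2^7 3.0 dx = 3.0*(7-2) = 3.0*5 = 15
Step 4: integral_7^9 4.94 dx = 4.94*(9-7) = 4.94*2 = 9.88
Step 5: integral_9^11 4.36 dx = 4.36*(11-9) = 4.36*2 = 8.72
Total: 1.75 + 3.94 + 15 + 9.88 + 8.72 = 39.29


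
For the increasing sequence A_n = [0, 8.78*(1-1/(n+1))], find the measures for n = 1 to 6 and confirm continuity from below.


By continuity of measure from below: if A_n increases to A, then m(A_n) -> m(A).
Here A = [0, 8.78], so m(A) = 8.78
Step 1: a_1 = 8.78*(1 - 1/2) = 4.39, m(A_1) = 4.39
Step 2: a_2 = 8.78*(1 - 1/3) = 5.8533, m(A_2) = 5.8533
Step 3: a_3 = 8.78*(1 - 1/4) = 6.585, m(A_3) = 6.585
Step 4: a_4 = 8.78*(1 - 1/5) = 7.024, m(A_4) = 7.024
Step 5: a_5 = 8.78*(1 - 1/6) = 7.3167, m(A_5) = 7.3167
Step 6: a_6 = 8.78*(1 - 1/7) = 7.5257, m(A_6) = 7.5257
Limit: m(A_n) -> m([0,8.78]) = 8.78


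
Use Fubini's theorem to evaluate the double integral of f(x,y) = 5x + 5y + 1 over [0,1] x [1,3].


By Fubini, integrate in x first, then y.
Step 1: Fix y, integrate over x in [0,1]:
  integral(5x + 5y + 1, x=0..1)
  = 5*(1^2 - 0^2)/2 + (5y + 1)*(1 - 0)
  = 2.5 + (5y + 1)*1
  = 2.5 + 5y + 1
  = 3.5 + 5y
Step 2: Integrate over y in [1,3]:
  integral(3.5 + 5y, y=1..3)
  = 3.5*2 + 5*(3^2 - 1^2)/2
  = 7 + 20
  = 27


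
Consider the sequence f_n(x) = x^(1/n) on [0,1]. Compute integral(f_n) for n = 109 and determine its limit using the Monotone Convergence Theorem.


At n = 109: f_109(x) = x^(1/109).
Step 1: integral(x^(1/109), 0, 1) = [x^(1/109+1) / (1/109+1)] from 0 to 1
     = 1 / (1/109 + 1) = 1 / ((109+1)/109) = 109/(109+1)
     = 109/110 = 0.990909
Step 2: As n -> infinity, f_n(x) = x^(1/n) -> 1 for x in (0,1], and f_n is increasing in n.
By MCT, lim_n integral(f_n) = integral(lim_n f_n) = integral(1, 0, 1) = 1.
Step 3: Verify convergence: 109/110 = 0.990909 -> 1


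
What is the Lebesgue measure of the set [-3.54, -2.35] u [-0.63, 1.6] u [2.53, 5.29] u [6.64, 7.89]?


For pairwise disjoint intervals, m(union) = sum of lengths.
= (-2.35 - -3.54) + (1.6 - -0.63) + (5.29 - 2.53) + (7.89 - 6.64)
= 1.19 + 2.23 + 2.76 + 1.25
= 7.43


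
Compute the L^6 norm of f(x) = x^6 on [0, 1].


Step 1: ||f||_6 = (integral_0^1 |x^6|^6 dx)^(1/6)
     = (integral_0^1 x^36 dx)^(1/6)
Step 2: integral_0^1 x^36 dx = [x^37/(37)] from 0 to 1 = 1^37/37
     = 1/37 = 0.027027
Step 3: ||f||_6 = (0.027027)^(1/6) = 0.547814


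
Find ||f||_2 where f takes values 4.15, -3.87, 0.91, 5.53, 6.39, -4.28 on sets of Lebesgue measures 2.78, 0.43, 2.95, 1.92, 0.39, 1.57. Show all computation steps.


Step 1: Compute |f_i|^2 for each value:
  |4.15|^2 = 17.2225
  |-3.87|^2 = 14.9769
  |0.91|^2 = 0.8281
  |5.53|^2 = 30.5809
  |6.39|^2 = 40.8321
  |-4.28|^2 = 18.3184
Step 2: Multiply by measures and sum:
  17.2225 * 2.78 = 47.87855
  14.9769 * 0.43 = 6.440067
  0.8281 * 2.95 = 2.442895
  30.5809 * 1.92 = 58.715328
  40.8321 * 0.39 = 15.924519
  18.3184 * 1.57 = 28.759888
Sum = 47.87855 + 6.440067 + 2.442895 + 58.715328 + 15.924519 + 28.759888 = 160.161247
Step 3: Take the p-th root:
||f||_2 = (160.161247)^(1/2) = 12.655483


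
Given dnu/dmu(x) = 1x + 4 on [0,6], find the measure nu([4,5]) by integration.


nu(A) = integral_A (dnu/dmu) dmu = integral_4^5 (1x + 4) dx
Step 1: Antiderivative F(x) = (1/2)x^2 + 4x
Step 2: F(5) = (1/2)*5^2 + 4*5 = 12.5 + 20 = 32.5
Step 3: F(4) = (1/2)*4^2 + 4*4 = 8 + 16 = 24
Step 4: nu([4,5]) = F(5) - F(4) = 32.5 - 24 = 8.5


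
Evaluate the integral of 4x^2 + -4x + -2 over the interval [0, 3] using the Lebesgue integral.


The Lebesgue integral of a Riemann-integrable function agrees with the Riemann integral.
Antiderivative F(x) = (4/3)x^3 + (-4/2)x^2 + -2x
F(3) = (4/3)*3^3 + (-4/2)*3^2 + -2*3
     = (4/3)*27 + (-4/2)*9 + -2*3
     = 36 + -18 + -6
     = 12
F(0) = 0.0
Integral = F(3) - F(0) = 12 - 0.0 = 12


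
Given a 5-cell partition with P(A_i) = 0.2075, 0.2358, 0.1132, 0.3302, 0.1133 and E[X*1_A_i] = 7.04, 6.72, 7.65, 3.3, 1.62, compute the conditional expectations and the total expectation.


For each cell A_i: E[X|A_i] = E[X*1_A_i] / P(A_i)
Step 1: E[X|A_1] = 7.04 / 0.2075 = 33.927711
Step 2: E[X|A_2] = 6.72 / 0.2358 = 28.498728
Step 3: E[X|A_3] = 7.65 / 0.1132 = 67.579505
Step 4: E[X|A_4] = 3.3 / 0.3302 = 9.993943
Step 5: E[X|A_5] = 1.62 / 0.1133 = 14.298323
Verification: E[X] = sum E[X*1_A_i] = 7.04 + 6.72 + 7.65 + 3.3 + 1.62 = 26.33


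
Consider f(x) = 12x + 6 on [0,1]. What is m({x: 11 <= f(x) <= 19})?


f^(-1)([11, 19]) = {x : 11 <= 12x + 6 <= 19}
Solving: (11 - 6)/12 <= x <= (19 - 6)/12
= [0.416667, 1.083333]
Intersecting with [0,1]: [0.416667, 1]
Measure = 1 - 0.416667 = 0.583333


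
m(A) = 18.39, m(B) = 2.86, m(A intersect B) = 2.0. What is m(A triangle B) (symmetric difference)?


m(A Delta B) = m(A) + m(B) - 2*m(A n B)
= 18.39 + 2.86 - 2*2.0
= 18.39 + 2.86 - 4
= 17.25


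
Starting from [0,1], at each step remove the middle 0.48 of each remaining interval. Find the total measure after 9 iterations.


Step 1: At each step, fraction remaining = 1 - 0.48 = 0.52
Step 2: After 9 steps, measure = (0.52)^9
Result = 0.00278


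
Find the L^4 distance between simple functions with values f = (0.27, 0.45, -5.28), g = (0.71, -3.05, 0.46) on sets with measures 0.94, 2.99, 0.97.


Step 1: Compute differences f_i - g_i:
  0.27 - 0.71 = -0.44
  0.45 - -3.05 = 3.5
  -5.28 - 0.46 = -5.74
Step 2: Compute |diff|^4 * measure for each set:
  |-0.44|^4 * 0.94 = 0.037481 * 0.94 = 0.035232
  |3.5|^4 * 2.99 = 150.0625 * 2.99 = 448.686875
  |-5.74|^4 * 0.97 = 1085.544346 * 0.97 = 1052.978015
Step 3: Sum = 1501.700122
Step 4: ||f-g||_4 = (1501.700122)^(1/4) = 6.225092


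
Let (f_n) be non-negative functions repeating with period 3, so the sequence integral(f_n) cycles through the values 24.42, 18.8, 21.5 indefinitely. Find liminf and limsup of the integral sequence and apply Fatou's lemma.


The sequence (integral(f_n)) is periodic with period 3, repeating the values 24.42, 18.8, 21.5 indefinitely.
Step 1: For a periodic sequence, every tail (a_m, a_(m+1), ...) contains all 3 period values infinitely often.
Step 2: Hence inf of every tail = min of the period values = min(24.42, 18.8, 21.5) = 18.8.
        liminf_n integral(f_n) = sup over m of (inf of tail from m) = 18.8.
Step 3: Similarly sup of every tail = max of the period values = 24.42.
        limsup_n integral(f_n) = 24.42.
Step 4: Fatou's lemma: integral(liminf_n f_n) <= liminf_n integral(f_n) = 18.8.
        So the integral of the pointwise liminf is at most 18.8.


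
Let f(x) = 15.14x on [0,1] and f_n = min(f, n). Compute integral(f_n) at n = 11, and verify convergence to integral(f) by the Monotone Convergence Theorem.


f(x) = 15.14x on [0,1]; f_n(x) = min(15.14x, n). At n = 11:
Step 1: f(x) reaches 11 at x = 11/15.14 = 0.726552
Step 2: integral(f_11) = integral(15.14x, 0, 0.726552) + integral(11, 0.726552, 1)
       = 15.14*0.726552^2/2 + 11*(1 - 0.726552)
       = 3.996037 + 3.007926
       = 7.003963
Step 3: As n -> infinity, f_n increases to f, so by MCT integral(f_n) -> integral(f) = 15.14/2 = 7.57.
Convergence: integral(f_11) = 7.003963 -> 7.57 as n -> infinity


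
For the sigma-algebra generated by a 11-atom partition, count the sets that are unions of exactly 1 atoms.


Each element of F is a union of some subset of the 11 atoms.
Elements that are unions of exactly 1 atoms correspond to 1-element subsets of the 11 atoms.
Count = C(11, 1) = 11! / (1! * 10!) = 11.


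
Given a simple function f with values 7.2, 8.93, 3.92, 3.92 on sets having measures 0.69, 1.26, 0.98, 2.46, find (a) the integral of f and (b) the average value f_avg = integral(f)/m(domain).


Step 1: Integral = sum(value_i * measure_i)
= 7.2*0.69 + 8.93*1.26 + 3.92*0.98 + 3.92*2.46
= 4.968 + 11.2518 + 3.8416 + 9.6432
= 29.7046
Step 2: Total measure of domain = 0.69 + 1.26 + 0.98 + 2.46 = 5.39
Step 3: Average value = 29.7046 / 5.39 = 5.511058


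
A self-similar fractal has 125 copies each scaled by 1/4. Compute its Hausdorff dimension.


For a self-similar set with N copies scaled by 1/r:
dim_H = log(N)/log(r) = log(125)/log(4)
= 4.828314/1.386294
= 3.482892


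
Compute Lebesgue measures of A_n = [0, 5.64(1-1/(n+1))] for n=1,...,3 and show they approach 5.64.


By continuity of measure from below: if A_n increases to A, then m(A_n) -> m(A).
Here A = [0, 5.64], so m(A) = 5.64
Step 1: a_1 = 5.64*(1 - 1/2) = 2.82, m(A_1) = 2.82
Step 2: a_2 = 5.64*(1 - 1/3) = 3.76, m(A_2) = 3.76
Step 3: a_3 = 5.64*(1 - 1/4) = 4.23, m(A_3) = 4.23
Limit: m(A_n) -> m([0,5.64]) = 5.64


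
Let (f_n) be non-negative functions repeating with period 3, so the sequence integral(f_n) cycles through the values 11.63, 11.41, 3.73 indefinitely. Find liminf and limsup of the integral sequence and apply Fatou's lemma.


The sequence (integral(f_n)) is periodic with period 3, repeating the values 11.63, 11.41, 3.73 indefinitely.
Step 1: For a periodic sequence, every tail (a_m, a_(m+1), ...) contains all 3 period values infinitely often.
Step 2: Hence inf of every tail = min of the period values = min(11.63, 11.41, 3.73) = 3.73.
        liminf_n integral(f_n) = sup over m of (inf of tail from m) = 3.73.
Step 3: Similarly sup of every tail = max of the period values = 11.63.
        limsup_n integral(f_n) = 11.63.
Step 4: Fatou's lemma: integral(liminf_n f_n) <= liminf_n integral(f_n) = 3.73.
        So the integral of the pointwise liminf is at most 3.73.


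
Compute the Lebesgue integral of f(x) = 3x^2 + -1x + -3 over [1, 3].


The Lebesgue integral of a Riemann-integrable function agrees with the Riemann integral.
Antiderivative F(x) = (3/3)x^3 + (-1/2)x^2 + -3x
F(3) = (3/3)*3^3 + (-1/2)*3^2 + -3*3
     = (3/3)*27 + (-1/2)*9 + -3*3
     = 27 + -4.5 + -9
     = 13.5
F(1) = -2.5
Integral = F(3) - F(1) = 13.5 - -2.5 = 16


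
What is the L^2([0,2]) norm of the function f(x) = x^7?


Step 1: ||f||_2 = (integral_0^2 |x^7|^2 dx)^(1/2)
     = (integral_0^2 x^14 dx)^(1/2)
Step 2: integral_0^2 x^14 dx = [x^15/(15)] from 0 to 2 = 2^15/15
     = 32768/15 = 2184.533333
Step 3: ||f||_2 = (2184.533333)^(1/2) = 46.738992


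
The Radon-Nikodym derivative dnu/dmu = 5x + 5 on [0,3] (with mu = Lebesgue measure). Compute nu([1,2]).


nu(A) = integral_A (dnu/dmu) dmu = integral_1^2 (5x + 5) dx
Step 1: Antiderivative F(x) = (5/2)x^2 + 5x
Step 2: F(2) = (5/2)*2^2 + 5*2 = 10 + 10 = 20
Step 3: F(1) = (5/2)*1^2 + 5*1 = 2.5 + 5 = 7.5
Step 4: nu([1,2]) = F(2) - F(1) = 20 - 7.5 = 12.5


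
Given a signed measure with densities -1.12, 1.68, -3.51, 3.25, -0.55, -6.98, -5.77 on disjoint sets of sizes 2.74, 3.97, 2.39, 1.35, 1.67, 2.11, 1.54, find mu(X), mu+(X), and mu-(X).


Step 1: Compute signed measure on each set:
  Set 1: -1.12 * 2.74 = -3.0688
  Set 2: 1.68 * 3.97 = 6.6696
  Set 3: -3.51 * 2.39 = -8.3889
  Set 4: 3.25 * 1.35 = 4.3875
  Set 5: -0.55 * 1.67 = -0.9185
  Set 6: -6.98 * 2.11 = -14.7278
  Set 7: -5.77 * 1.54 = -8.8858
Step 2: Total signed measure = (-3.0688) + (6.6696) + (-8.3889) + (4.3875) + (-0.9185) + (-14.7278) + (-8.8858)
     = -24.9327
Step 3: Positive part mu+(X) = sum of positive contributions = 11.0571
Step 4: Negative part mu-(X) = |sum of negative contributions| = 35.9898


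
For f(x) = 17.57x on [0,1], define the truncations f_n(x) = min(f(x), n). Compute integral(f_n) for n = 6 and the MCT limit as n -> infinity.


f(x) = 17.57x on [0,1]; f_n(x) = min(17.57x, n). At n = 6:
Step 1: f(x) reaches 6 at x = 6/17.57 = 0.341491
Step 2: integral(f_6) = integral(17.57x, 0, 0.341491) + integral(6, 0.341491, 1)
       = 17.57*0.341491^2/2 + 6*(1 - 0.341491)
       = 1.024474 + 3.951053
       = 4.975526
Step 3: As n -> infinity, f_n increases to f, so by MCT integral(f_n) -> integral(f) = 17.57/2 = 8.785.
Convergence: integral(f_6) = 4.975526 -> 8.785 as n -> infinity


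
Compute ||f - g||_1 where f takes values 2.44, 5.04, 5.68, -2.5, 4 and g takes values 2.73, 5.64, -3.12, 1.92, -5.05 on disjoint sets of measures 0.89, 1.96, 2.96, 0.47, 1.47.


Step 1: Compute differences f_i - g_i:
  2.44 - 2.73 = -0.29
  5.04 - 5.64 = -0.6
  5.68 - -3.12 = 8.8
  -2.5 - 1.92 = -4.42
  4 - -5.05 = 9.05
Step 2: Compute |diff|^1 * measure for each set:
  |-0.29|^1 * 0.89 = 0.29 * 0.89 = 0.2581
  |-0.6|^1 * 1.96 = 0.6 * 1.96 = 1.176
  |8.8|^1 * 2.96 = 8.8 * 2.96 = 26.048
  |-4.42|^1 * 0.47 = 4.42 * 0.47 = 2.0774
  |9.05|^1 * 1.47 = 9.05 * 1.47 = 13.3035
Step 3: Sum = 42.863
Step 4: ||f-g||_1 = (42.863)^(1/1) = 42.863


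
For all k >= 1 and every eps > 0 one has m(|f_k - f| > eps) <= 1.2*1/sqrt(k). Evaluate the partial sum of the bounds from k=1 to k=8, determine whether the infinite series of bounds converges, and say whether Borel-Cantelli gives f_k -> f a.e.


Step 1: List the terms 1.2*1/sqrt(k) for k = 1 to 8:
  k=1: 1.2
  k=2: 0.848528
  k=3: 0.69282
  k=4: 0.6
  k=5: 0.536656
  k=6: 0.489898
  k=7: 0.453557
  k=8: 0.424264
Step 2: Partial sum = 1.2 + 0.848528 + 0.69282 + 0.6 + 0.536656 + 0.489898 + 0.453557 + 0.424264
     = 5.245724
Step 3: The full series sum_(k>=1) 1.2*1/sqrt(k) diverges (p-series with p = 1/2 <= 1; a nonzero constant multiple of a divergent series diverges).
Step 4: The (first) Borel-Cantelli lemma requires a summable sequence of measures, so it does not apply here;
        from this bound alone no conclusion about a.e. convergence can be drawn (convergence in measure still
        gives an a.e.-convergent subsequence, but not a.e. convergence of the whole sequence).
Conclusion: series diverges; Borel-Cantelli is inconclusive about a.e. convergence of f_k.


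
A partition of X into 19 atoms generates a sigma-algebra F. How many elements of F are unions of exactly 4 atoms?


Each element of F is a union of some subset of the 19 atoms.
Elements that are unions of exactly 4 atoms correspond to 4-element subsets of the 19 atoms.
Count = C(19, 4) = 19! / (4! * 15!) = 3876.


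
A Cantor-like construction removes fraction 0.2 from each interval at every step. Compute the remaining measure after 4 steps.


Step 1: At each step, fraction remaining = 1 - 0.2 = 0.8
Step 2: After 4 steps, measure = (0.8)^4
Step 3: Computing the power step by step:
  After step 1: 0.8
  After step 2: 0.64
  After step 3: 0.512
  After step 4: 0.4096
Result = 0.4096


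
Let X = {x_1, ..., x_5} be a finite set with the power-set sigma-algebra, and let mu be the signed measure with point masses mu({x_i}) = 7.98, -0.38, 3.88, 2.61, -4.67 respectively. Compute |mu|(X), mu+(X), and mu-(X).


Step 1: Every measurable set is a union of atoms (the cells / points), so a Hahn decomposition is
  obtained by grouping atoms by sign: P = union of atoms with mu > 0, N = union of the remaining atoms.
  Atoms in P (indices): 1, 3, 4;  atoms in N (indices): 2, 5
  Positive values: 7.98, 3.88, 2.61
  Negative values: -0.38, -4.67
Step 2: mu+(X) = mu(P) = sum of positive atom values = 14.47
Step 3: mu-(X) = -mu(N) = sum of |negative atom values| = 5.05
Step 4: |mu|(X) = mu+(X) + mu-(X) = 14.47 + 5.05 = 19.52


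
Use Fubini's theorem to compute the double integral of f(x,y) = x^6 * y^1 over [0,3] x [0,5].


By Fubini's theorem, the double integral factors as a product of single integrals:
Step 1: integral_0^3 x^6 dx = [x^7/7] from 0 to 3
     = 3^7/7 = 312.428571
Step 2: integral_0^5 y^1 dy = [y^2/2] from 0 to 5
     = 5^2/2 = 12.5
Step 3: Double integral = 312.428571 * 12.5 = 3905.357143


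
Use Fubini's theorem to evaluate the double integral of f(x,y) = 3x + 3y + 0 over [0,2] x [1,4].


By Fubini, integrate in x first, then y.
Step 1: Fix y, integrate over x in [0,2]:
  integral(3x + 3y + 0, x=0..2)
  = 3*(2^2 - 0^2)/2 + (3y + 0)*(2 - 0)
  = 6 + (3y + 0)*2
  = 6 + 6y + 0
  = 6 + 6y
Step 2: Integrate over y in [1,4]:
  integral(6 + 6y, y=1..4)
  = 6*3 + 6*(4^2 - 1^2)/2
  = 18 + 45
  = 63


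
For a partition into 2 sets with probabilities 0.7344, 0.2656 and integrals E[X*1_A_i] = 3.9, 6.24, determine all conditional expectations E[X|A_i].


For each cell A_i: E[X|A_i] = E[X*1_A_i] / P(A_i)
Step 1: E[X|A_1] = 3.9 / 0.7344 = 5.310458
Step 2: E[X|A_2] = 6.24 / 0.2656 = 23.493976
Verification: E[X] = sum E[X*1_A_i] = 3.9 + 6.24 = 10.14


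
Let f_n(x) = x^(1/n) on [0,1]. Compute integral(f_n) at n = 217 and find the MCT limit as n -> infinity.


At n = 217: f_217(x) = x^(1/217).
Step 1: integral(x^(1/217), 0, 1) = [x^(1/217+1) / (1/217+1)] from 0 to 1
     = 1 / (1/217 + 1) = 1 / ((217+1)/217) = 217/(217+1)
     = 217/218 = 0.995413
Step 2: As n -> infinity, f_n(x) = x^(1/n) -> 1 for x in (0,1], and f_n is increasing in n.
By MCT, lim_n integral(f_n) = integral(lim_n f_n) = integral(1, 0, 1) = 1.
Step 3: Verify convergence: 217/218 = 0.995413 -> 1


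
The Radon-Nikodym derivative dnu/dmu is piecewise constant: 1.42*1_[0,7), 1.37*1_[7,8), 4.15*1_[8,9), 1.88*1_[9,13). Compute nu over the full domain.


Integrate each piece of the Radon-Nikodym derivative:
Step 1: integral_0^7 1.42 dx = 1.42*(7-0) = 1.42*7 = 9.94
Step 2: integral_7^8 1.37 dx = 1.37*(8-7) = 1.37*1 = 1.37
Step 3: integral_8^9 4.15 dx = 4.15*(9-8) = 4.15*1 = 4.15
Step 4: integral_9^13 1.88 dx = 1.88*(13-9) = 1.88*4 = 7.52
Total: 9.94 + 1.37 + 4.15 + 7.52 = 22.98


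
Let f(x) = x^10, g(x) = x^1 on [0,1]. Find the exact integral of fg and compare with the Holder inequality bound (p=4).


Step 1: Exact integral of f*g = integral(x^11, 0, 1) = 1/12
     = 0.083333
Step 2: Holder bound with p=4, q=1.333333:
  ||f||_p = (integral x^40 dx)^(1/4) = (1/41)^(1/4) = 0.395188
  ||g||_q = (integral x^1.333333 dx)^(1/1.333333) = (1/2.333333)^(1/1.333333) = 0.529685
Step 3: Holder bound = ||f||_p * ||g||_q = 0.395188 * 0.529685 = 0.209325
Verification: 0.083333 <= 0.209325 (Holder holds)


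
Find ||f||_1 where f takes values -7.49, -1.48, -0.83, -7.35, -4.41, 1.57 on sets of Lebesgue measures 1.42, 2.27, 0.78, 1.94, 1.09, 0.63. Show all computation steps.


Step 1: Compute |f_i|^1 for each value:
  |-7.49|^1 = 7.49
  |-1.48|^1 = 1.48
  |-0.83|^1 = 0.83
  |-7.35|^1 = 7.35
  |-4.41|^1 = 4.41
  |1.57|^1 = 1.57
Step 2: Multiply by measures and sum:
  7.49 * 1.42 = 10.6358
  1.48 * 2.27 = 3.3596
  0.83 * 0.78 = 0.6474
  7.35 * 1.94 = 14.259
  4.41 * 1.09 = 4.8069
  1.57 * 0.63 = 0.9891
Sum = 10.6358 + 3.3596 + 0.6474 + 14.259 + 4.8069 + 0.9891 = 34.6978
Step 3: Take the p-th root:
||f||_1 = (34.6978)^(1/1) = 34.6978


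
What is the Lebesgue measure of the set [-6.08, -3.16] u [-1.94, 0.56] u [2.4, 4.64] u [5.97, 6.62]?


For pairwise disjoint intervals, m(union) = sum of lengths.
= (-3.16 - -6.08) + (0.56 - -1.94) + (4.64 - 2.4) + (6.62 - 5.97)
= 2.92 + 2.5 + 2.24 + 0.65
= 8.31


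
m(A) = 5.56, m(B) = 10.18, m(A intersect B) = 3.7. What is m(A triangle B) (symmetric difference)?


m(A Delta B) = m(A) + m(B) - 2*m(A n B)
= 5.56 + 10.18 - 2*3.7
= 5.56 + 10.18 - 7.4
= 8.34


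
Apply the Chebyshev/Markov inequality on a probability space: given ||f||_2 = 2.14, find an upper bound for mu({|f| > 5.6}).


Chebyshev/Markov inequality: mu(|f| > eps) <= (||f||_p / eps)^p
Step 1: ||f||_2 / eps = 2.14 / 5.6 = 0.382143
Step 2: Raise to power p = 2:
  (0.382143)^2 = 0.146033
Step 3: Therefore mu(|f| > 5.6) <= 0.146033


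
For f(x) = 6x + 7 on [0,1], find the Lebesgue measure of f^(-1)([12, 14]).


f^(-1)([12, 14]) = {x : 12 <= 6x + 7 <= 14}
Solving: (12 - 7)/6 <= x <= (14 - 7)/6
= [0.833333, 1.166667]
Intersecting with [0,1]: [0.833333, 1]
Measure = 1 - 0.833333 = 0.166667


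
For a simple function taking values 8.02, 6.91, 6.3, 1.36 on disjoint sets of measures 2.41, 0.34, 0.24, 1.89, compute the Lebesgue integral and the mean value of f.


Step 1: Integral = sum(value_i * measure_i)
= 8.02*2.41 + 6.91*0.34 + 6.3*0.24 + 1.36*1.89
= 19.3282 + 2.3494 + 1.512 + 2.5704
= 25.76
Step 2: Total measure of domain = 2.41 + 0.34 + 0.24 + 1.89 = 4.88
Step 3: Average value = 25.76 / 4.88 = 5.278689


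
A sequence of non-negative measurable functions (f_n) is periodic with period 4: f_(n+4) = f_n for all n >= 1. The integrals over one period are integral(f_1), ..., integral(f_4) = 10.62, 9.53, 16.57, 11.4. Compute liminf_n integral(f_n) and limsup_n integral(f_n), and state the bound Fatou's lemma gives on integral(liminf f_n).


The sequence (integral(f_n)) is periodic with period 4, repeating the values 10.62, 9.53, 16.57, 11.4 indefinitely.
Step 1: For a periodic sequence, every tail (a_m, a_(m+1), ...) contains all 4 period values infinitely often.
Step 2: Hence inf of every tail = min of the period values = min(10.62, 9.53, 16.57, 11.4) = 9.53.
        liminf_n integral(f_n) = sup over m of (inf of tail from m) = 9.53.
Step 3: Similarly sup of every tail = max of the period values = 16.57.
        limsup_n integral(f_n) = 16.57.
Step 4: Fatou's lemma: integral(liminf_n f_n) <= liminf_n integral(f_n) = 9.53.
        So the integral of the pointwise liminf is at most 9.53.


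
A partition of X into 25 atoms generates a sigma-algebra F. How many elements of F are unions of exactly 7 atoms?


Each element of F is a union of some subset of the 25 atoms.
Elements that are unions of exactly 7 atoms correspond to 7-element subsets of the 25 atoms.
Count = C(25, 7) = 25! / (7! * 18!) = 480700.


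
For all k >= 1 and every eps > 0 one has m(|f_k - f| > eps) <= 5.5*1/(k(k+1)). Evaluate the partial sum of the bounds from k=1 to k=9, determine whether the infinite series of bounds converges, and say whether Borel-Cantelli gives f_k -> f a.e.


Step 1: List the terms 5.5*1/(k(k+1)) for k = 1 to 9:
  k=1: 2.75
  k=2: 0.916667
  k=3: 0.458333
  k=4: 0.275
  k=5: 0.183333
  k=6: 0.130952
  k=7: 0.098214
  k=8: 0.076389
  k=9: 0.061111
Step 2: Partial sum = 2.75 + 0.916667 + 0.458333 + 0.275 + 0.183333 + 0.130952 + 0.098214 + 0.076389 + 0.061111
     = 4.95
Step 3: The full series sum_(k>=1) 5.5*1/(k(k+1)) converges (telescoping series sum 1/(k(k+1)) = 1; a constant multiple of a convergent series converges).
Step 4: Fix eps > 0. Since sum_k m(|f_k - f| > eps) < infinity, the Borel-Cantelli lemma gives
        m(limsup_k {|f_k - f| > eps}) = 0, i.e. for a.e. x, |f_k(x) - f(x)| <= eps for all large k.
        Applying this with eps = 1/j for j = 1, 2, ... and intersecting the countably many full-measure sets,
        for a.e. x we get limsup_k |f_k(x) - f(x)| <= 1/j for every j, hence f_k -> f almost everywhere.
Conclusion: series converges; Borel-Cantelli yields f_k -> f a.e.


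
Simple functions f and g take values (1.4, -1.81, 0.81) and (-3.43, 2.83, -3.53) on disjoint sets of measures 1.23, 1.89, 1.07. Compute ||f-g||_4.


Step 1: Compute differences f_i - g_i:
  1.4 - -3.43 = 4.83
  -1.81 - 2.83 = -4.64
  0.81 - -3.53 = 4.34
Step 2: Compute |diff|^4 * measure for each set:
  |4.83|^4 * 1.23 = 544.237575 * 1.23 = 669.412218
  |-4.64|^4 * 1.89 = 463.523676 * 1.89 = 876.059748
  |4.34|^4 * 1.07 = 354.779827 * 1.07 = 379.614415
Step 3: Sum = 1925.086381
Step 4: ||f-g||_4 = (1925.086381)^(1/4) = 6.623882


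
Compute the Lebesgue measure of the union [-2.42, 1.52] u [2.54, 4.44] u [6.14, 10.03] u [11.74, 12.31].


For pairwise disjoint intervals, m(union) = sum of lengths.
= (1.52 - -2.42) + (4.44 - 2.54) + (10.03 - 6.14) + (12.31 - 11.74)
= 3.94 + 1.9 + 3.89 + 0.57
= 10.3


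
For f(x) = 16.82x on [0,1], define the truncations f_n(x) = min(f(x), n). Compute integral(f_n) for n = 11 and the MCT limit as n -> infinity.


f(x) = 16.82x on [0,1]; f_n(x) = min(16.82x, n). At n = 11:
Step 1: f(x) reaches 11 at x = 11/16.82 = 0.653983
Step 2: integral(f_11) = integral(16.82x, 0, 0.653983) + integral(11, 0.653983, 1)
       = 16.82*0.653983^2/2 + 11*(1 - 0.653983)
       = 3.596908 + 3.806183
       = 7.403092
Step 3: As n -> infinity, f_n increases to f, so by MCT integral(f_n) -> integral(f) = 16.82/2 = 8.41.
Convergence: integral(f_11) = 7.403092 -> 8.41 as n -> infinity


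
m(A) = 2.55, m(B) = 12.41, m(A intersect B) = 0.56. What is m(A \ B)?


m(A \ B) = m(A) - m(A n B)
= 2.55 - 0.56
= 1.99


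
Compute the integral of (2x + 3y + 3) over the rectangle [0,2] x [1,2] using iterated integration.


By Fubini, integrate in x first, then y.
Step 1: Fix y, integrate over x in [0,2]:
  integral(2x + 3y + 3, x=0..2)
  = 2*(2^2 - 0^2)/2 + (3y + 3)*(2 - 0)
  = 4 + (3y + 3)*2
  = 4 + 6y + 6
  = 10 + 6y
Step 2: Integrate over y in [1,2]:
  integral(10 + 6y, y=1..2)
  = 10*1 + 6*(2^2 - 1^2)/2
  = 10 + 9
  = 19
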